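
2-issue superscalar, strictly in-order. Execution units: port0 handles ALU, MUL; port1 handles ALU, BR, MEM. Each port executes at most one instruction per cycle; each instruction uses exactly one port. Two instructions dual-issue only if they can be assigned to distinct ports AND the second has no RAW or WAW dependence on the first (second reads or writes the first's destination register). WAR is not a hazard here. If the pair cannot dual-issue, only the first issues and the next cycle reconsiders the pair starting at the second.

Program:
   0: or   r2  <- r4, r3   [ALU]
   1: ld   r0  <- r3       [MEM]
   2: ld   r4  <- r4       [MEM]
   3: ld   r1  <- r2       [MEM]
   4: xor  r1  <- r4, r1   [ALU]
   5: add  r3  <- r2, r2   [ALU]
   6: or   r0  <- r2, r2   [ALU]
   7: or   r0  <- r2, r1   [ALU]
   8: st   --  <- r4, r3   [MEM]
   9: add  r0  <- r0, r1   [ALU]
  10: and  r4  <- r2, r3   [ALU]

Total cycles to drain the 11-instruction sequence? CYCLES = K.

CYCLES = 7

c0: i0/i1 or.ALU+ld.MEM  2-wide
c1: i2 ld.MEM  no-port MEM/MEM
c2: i3 ld.MEM  RAW+WAW r1
c3: i4/i5 xor.ALU+add.ALU  2-wide
c4: i6 or.ALU  WAW r0
c5: i7/i8 or.ALU+st.MEM  2-wide
c6: i9/i10 add.ALU+and.ALU  2-wide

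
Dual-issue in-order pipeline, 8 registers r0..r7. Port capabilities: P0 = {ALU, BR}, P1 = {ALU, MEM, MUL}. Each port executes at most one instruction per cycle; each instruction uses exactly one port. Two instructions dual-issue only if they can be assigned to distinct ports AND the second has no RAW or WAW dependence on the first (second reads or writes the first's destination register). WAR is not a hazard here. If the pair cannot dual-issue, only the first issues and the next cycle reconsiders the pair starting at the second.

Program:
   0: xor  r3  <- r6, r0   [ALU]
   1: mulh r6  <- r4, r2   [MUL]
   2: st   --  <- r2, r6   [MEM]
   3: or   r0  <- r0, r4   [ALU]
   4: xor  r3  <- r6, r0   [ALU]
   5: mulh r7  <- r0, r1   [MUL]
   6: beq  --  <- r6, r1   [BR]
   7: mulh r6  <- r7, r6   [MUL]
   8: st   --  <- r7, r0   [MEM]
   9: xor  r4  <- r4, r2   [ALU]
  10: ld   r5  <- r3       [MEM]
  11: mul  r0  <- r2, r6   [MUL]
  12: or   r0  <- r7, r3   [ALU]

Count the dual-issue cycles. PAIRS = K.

c0: i0+i1 xor/mulh  pair
c1: i2+i3 st/or  pair
c2: i4+i5 xor/mulh  pair
c3: i6+i7 beq/mulh  pair
c4: i8+i9 st/xor  pair
c5: i10 ld  no-port MEM/MUL
c6: i11 mul  WAW r0
c7: i12 or  tail

PAIRS = 5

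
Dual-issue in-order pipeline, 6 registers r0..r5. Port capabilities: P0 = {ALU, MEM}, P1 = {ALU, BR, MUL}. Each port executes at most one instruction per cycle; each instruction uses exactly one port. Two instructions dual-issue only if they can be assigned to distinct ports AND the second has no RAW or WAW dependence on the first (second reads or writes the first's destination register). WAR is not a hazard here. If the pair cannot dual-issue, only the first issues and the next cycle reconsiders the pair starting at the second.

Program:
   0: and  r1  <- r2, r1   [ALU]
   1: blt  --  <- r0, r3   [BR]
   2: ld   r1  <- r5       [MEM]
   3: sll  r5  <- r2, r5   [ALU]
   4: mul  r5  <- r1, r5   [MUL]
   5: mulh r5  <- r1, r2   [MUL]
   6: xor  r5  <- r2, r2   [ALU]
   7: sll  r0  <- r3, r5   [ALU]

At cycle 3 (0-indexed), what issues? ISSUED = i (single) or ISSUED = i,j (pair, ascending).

ISSUED = 5

0. and.ALU;blt.BR @i0,i1  | 2-wide
1. ld.MEM;sll.ALU @i2,i3  | 2-wide
2. mul.MUL @i4  | no-port MUL/MUL
3. mulh.MUL @i5  | WAW r5
4. xor.ALU @i6  | RAW r5
5. sll.ALU @i7  | tail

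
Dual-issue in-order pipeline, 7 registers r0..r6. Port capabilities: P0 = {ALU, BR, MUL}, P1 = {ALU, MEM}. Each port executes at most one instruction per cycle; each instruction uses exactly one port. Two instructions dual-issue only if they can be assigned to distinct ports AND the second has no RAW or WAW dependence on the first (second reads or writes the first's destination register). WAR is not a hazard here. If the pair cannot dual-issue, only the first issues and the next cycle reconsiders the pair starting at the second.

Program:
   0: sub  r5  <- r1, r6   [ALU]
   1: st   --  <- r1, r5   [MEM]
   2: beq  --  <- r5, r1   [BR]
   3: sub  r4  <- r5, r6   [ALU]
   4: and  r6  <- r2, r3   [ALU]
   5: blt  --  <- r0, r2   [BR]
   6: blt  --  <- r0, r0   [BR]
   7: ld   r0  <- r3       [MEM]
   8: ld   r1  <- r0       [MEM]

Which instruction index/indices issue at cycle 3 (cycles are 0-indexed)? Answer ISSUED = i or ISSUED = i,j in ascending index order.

ISSUED = 5

[0] i0  sub  -- RAW r5
[1] i1&i2  st beq  -- dual
[2] i3&i4  sub and  -- dual
[3] i5  blt  -- no-port BR/BR
[4] i6&i7  blt ld  -- dual
[5] i8  ld  -- tail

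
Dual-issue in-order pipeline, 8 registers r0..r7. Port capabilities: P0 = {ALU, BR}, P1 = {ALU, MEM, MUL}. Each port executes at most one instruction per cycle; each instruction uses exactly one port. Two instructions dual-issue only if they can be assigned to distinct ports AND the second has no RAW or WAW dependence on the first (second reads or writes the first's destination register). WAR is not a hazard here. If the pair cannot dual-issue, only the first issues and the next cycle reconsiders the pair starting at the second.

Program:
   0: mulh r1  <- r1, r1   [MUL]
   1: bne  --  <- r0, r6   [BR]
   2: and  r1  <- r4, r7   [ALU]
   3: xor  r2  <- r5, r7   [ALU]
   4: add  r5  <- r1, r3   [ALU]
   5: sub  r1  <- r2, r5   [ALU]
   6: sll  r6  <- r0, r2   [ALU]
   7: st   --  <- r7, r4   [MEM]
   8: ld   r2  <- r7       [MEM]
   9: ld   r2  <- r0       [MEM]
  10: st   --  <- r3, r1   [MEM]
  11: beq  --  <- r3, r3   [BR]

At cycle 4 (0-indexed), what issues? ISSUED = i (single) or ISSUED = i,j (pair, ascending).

ISSUED = 7

c0: i0+i1 mulh bne  dual
c1: i2+i3 and xor  dual
c2: i4 add  RAW r5
c3: i5+i6 sub sll  dual
c4: i7 st  no-port MEM/MEM
c5: i8 ld  no-port MEM/MEM
c6: i9 ld  no-port MEM/MEM
c7: i10+i11 st beq  dual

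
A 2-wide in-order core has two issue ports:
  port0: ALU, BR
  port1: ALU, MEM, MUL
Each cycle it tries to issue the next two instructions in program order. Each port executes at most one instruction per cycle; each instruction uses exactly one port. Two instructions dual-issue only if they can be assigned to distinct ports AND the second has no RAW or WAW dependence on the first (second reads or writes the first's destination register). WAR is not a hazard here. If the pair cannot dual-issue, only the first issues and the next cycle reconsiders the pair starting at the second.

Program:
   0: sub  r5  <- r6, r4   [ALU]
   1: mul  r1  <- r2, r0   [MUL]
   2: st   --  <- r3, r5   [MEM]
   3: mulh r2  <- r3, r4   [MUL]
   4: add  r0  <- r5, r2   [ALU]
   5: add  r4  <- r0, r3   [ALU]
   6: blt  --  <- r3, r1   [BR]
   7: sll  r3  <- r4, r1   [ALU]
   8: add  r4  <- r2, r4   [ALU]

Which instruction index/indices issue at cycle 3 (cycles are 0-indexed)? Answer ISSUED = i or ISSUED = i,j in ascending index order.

ISSUED = 4

t=0 i0,i1:sub/mul ; dual
t=1 i2:st ; no-port MEM/MUL
t=2 i3:mulh ; RAW r2
t=3 i4:add ; RAW r0
t=4 i5,i6:add/blt ; dual
t=5 i7,i8:sll/add ; dual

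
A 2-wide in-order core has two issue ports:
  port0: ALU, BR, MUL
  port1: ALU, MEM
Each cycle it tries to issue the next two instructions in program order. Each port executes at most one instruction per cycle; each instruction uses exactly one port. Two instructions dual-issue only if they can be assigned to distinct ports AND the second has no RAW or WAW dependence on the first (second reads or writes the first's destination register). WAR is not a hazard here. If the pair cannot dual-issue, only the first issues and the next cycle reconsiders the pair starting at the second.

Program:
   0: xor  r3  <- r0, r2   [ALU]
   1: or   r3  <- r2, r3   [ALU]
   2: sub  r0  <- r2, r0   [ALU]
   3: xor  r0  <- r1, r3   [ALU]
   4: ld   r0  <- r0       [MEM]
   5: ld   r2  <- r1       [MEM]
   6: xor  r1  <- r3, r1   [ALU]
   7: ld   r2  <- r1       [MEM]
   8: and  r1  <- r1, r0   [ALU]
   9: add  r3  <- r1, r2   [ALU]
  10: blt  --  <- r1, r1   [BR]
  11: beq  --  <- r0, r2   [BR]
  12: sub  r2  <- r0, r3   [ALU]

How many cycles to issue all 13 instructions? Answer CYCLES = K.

t=0 i0:xor ; RAW+WAW r3
t=1 i1&i2:or sub ; 2-wide
t=2 i3:xor ; RAW+WAW r0
t=3 i4:ld ; no-port MEM/MEM
t=4 i5&i6:ld xor ; 2-wide
t=5 i7&i8:ld and ; 2-wide
t=6 i9&i10:add blt ; 2-wide
t=7 i11&i12:beq sub ; 2-wide

CYCLES = 8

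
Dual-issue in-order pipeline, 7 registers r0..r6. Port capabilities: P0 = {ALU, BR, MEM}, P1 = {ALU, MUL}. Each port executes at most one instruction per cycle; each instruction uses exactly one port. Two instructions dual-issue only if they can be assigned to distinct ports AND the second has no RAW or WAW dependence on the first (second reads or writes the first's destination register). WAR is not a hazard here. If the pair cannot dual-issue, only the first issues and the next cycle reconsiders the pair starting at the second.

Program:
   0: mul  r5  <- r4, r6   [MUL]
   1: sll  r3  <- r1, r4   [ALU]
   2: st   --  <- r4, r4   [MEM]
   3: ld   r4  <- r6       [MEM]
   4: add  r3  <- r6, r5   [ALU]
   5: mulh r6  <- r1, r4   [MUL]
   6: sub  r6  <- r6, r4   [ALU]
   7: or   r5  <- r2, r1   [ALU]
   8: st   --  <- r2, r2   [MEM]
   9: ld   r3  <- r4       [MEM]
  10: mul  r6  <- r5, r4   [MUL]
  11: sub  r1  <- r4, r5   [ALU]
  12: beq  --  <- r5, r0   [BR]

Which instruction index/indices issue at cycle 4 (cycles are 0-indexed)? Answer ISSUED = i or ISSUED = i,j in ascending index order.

c0: i0+i1 mul sll  pair
c1: i2 st  no-port MEM/MEM
c2: i3+i4 ld add  pair
c3: i5 mulh  RAW+WAW r6
c4: i6+i7 sub or  pair
c5: i8 st  no-port MEM/MEM
c6: i9+i10 ld mul  pair
c7: i11+i12 sub beq  pair

ISSUED = 6,7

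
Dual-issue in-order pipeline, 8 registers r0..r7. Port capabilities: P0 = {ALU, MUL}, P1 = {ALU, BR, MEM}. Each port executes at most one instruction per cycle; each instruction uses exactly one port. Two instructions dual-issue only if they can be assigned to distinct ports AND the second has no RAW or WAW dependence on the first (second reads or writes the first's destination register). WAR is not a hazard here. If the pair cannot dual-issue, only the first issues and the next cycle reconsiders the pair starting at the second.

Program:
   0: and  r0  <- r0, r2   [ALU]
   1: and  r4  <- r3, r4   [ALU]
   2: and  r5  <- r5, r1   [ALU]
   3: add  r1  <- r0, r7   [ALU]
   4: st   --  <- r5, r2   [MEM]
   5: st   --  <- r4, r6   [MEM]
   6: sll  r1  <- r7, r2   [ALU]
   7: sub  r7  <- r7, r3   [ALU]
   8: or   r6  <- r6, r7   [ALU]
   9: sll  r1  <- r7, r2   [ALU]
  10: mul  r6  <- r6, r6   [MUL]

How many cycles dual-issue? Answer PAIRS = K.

PAIRS = 4

#0 head=0: and/and i0/i1 pair
#1 head=2: and/add i2/i3 pair
#2 head=4: st i4 no-port MEM/MEM
#3 head=5: st/sll i5/i6 pair
#4 head=7: sub i7 RAW r7
#5 head=8: or/sll i8/i9 pair
#6 head=10: mul i10 tail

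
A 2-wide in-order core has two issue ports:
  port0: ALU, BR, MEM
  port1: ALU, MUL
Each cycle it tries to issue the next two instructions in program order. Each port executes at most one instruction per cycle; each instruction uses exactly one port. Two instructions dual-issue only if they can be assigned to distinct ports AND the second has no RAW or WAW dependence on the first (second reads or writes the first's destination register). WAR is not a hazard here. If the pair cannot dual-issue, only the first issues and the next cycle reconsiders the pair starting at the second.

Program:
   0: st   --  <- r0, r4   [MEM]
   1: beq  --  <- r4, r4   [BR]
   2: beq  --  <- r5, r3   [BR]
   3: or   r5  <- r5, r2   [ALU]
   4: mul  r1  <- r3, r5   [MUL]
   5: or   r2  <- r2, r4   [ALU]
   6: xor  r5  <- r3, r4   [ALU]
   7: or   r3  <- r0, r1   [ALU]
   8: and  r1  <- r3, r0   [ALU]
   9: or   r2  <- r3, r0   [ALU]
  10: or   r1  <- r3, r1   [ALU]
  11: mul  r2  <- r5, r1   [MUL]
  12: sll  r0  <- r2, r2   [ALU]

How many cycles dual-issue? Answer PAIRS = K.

0. st @i0  | no-port MEM/BR
1. beq @i1  | no-port BR/BR
2. beq or @i2+i3  | pair
3. mul or @i4+i5  | pair
4. xor or @i6+i7  | pair
5. and or @i8+i9  | pair
6. or @i10  | RAW r1
7. mul @i11  | RAW r2
8. sll @i12  | tail

PAIRS = 4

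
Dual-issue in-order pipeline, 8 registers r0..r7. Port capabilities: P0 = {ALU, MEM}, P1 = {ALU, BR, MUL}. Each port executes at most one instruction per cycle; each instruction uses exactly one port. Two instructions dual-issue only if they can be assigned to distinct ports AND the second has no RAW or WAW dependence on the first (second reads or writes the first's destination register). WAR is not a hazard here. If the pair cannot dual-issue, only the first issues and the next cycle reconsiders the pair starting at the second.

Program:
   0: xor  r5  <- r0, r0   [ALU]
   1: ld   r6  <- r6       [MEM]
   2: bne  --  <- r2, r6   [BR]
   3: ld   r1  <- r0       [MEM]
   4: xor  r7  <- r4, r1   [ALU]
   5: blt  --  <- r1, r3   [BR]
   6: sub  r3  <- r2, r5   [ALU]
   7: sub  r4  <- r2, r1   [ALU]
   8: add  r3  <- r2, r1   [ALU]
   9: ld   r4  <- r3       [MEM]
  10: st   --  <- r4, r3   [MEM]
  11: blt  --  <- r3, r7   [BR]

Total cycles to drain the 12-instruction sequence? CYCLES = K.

CYCLES = 7

t=0 i0/i1:xor+ld ; dual
t=1 i2/i3:bne+ld ; dual
t=2 i4/i5:xor+blt ; dual
t=3 i6/i7:sub+sub ; dual
t=4 i8:add ; RAW r3
t=5 i9:ld ; no-port MEM/MEM
t=6 i10/i11:st+blt ; dual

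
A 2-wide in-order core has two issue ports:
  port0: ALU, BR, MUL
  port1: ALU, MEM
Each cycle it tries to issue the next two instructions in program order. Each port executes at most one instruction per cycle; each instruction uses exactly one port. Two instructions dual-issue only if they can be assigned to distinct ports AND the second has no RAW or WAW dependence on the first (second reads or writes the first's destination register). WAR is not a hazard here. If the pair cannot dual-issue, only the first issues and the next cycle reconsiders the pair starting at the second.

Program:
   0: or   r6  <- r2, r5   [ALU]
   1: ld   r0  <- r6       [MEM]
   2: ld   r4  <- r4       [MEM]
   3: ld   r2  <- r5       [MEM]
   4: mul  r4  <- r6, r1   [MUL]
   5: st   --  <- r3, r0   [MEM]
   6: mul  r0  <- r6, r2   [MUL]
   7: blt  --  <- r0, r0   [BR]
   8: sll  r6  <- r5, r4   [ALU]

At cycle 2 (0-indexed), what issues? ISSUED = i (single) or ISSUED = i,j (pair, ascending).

ISSUED = 2

c0: i0 or  RAW r6
c1: i1 ld  no-port MEM/MEM
c2: i2 ld  no-port MEM/MEM
c3: i3&i4 ld mul  pair
c4: i5&i6 st mul  pair
c5: i7&i8 blt sll  pair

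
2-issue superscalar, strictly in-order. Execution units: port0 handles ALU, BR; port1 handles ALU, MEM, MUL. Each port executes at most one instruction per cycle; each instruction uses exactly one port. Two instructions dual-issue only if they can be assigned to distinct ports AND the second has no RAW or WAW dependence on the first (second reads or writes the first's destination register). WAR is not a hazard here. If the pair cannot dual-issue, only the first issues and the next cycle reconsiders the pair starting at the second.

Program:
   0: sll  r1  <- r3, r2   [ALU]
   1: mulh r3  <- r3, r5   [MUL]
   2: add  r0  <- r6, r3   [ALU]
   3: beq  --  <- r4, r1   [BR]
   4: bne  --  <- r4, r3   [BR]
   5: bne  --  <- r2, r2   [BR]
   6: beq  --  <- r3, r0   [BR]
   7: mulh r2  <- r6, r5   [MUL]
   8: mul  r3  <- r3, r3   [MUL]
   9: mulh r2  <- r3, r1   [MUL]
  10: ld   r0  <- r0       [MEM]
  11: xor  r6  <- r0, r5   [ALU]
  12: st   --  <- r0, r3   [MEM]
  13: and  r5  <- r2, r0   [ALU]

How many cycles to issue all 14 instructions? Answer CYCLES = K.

0. sll/mulh @i0/i1  | pair
1. add/beq @i2/i3  | pair
2. bne @i4  | no-port BR/BR
3. bne @i5  | no-port BR/BR
4. beq/mulh @i6/i7  | pair
5. mul @i8  | no-port MUL/MUL
6. mulh @i9  | no-port MUL/MEM
7. ld @i10  | RAW r0
8. xor/st @i11/i12  | pair
9. and @i13  | tail

CYCLES = 10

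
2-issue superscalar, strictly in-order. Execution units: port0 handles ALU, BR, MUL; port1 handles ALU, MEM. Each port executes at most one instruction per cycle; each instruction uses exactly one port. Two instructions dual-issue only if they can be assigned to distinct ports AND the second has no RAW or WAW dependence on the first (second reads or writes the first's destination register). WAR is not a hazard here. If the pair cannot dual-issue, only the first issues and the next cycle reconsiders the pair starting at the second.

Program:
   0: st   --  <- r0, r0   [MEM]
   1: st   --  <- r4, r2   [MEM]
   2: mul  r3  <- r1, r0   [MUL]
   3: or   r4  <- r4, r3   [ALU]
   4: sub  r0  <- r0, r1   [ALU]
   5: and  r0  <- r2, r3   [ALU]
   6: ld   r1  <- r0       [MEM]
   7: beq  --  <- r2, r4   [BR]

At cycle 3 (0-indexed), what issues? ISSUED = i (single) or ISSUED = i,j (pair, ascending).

[0] i0  st  -- no-port MEM/MEM
[1] i1,i2  st+mul  -- dual
[2] i3,i4  or+sub  -- dual
[3] i5  and  -- RAW r0
[4] i6,i7  ld+beq  -- dual

ISSUED = 5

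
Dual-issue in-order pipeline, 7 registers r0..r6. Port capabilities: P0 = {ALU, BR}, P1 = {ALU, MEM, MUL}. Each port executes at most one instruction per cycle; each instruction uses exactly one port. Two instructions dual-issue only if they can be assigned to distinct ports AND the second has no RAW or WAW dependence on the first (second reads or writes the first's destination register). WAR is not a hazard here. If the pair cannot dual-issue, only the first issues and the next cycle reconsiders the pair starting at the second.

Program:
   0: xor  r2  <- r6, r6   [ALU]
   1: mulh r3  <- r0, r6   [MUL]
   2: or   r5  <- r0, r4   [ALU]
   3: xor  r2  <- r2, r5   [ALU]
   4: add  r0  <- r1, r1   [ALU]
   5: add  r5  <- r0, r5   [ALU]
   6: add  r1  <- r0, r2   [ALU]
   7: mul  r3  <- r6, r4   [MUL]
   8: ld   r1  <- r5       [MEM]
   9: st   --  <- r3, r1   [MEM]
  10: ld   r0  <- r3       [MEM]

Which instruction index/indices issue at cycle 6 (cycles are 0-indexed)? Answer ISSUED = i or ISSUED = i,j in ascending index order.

ISSUED = 9

0. xor;mulh @i0,i1  | 2-wide
1. or @i2  | RAW r5
2. xor;add @i3,i4  | 2-wide
3. add;add @i5,i6  | 2-wide
4. mul @i7  | no-port MUL/MEM
5. ld @i8  | no-port MEM/MEM
6. st @i9  | no-port MEM/MEM
7. ld @i10  | tail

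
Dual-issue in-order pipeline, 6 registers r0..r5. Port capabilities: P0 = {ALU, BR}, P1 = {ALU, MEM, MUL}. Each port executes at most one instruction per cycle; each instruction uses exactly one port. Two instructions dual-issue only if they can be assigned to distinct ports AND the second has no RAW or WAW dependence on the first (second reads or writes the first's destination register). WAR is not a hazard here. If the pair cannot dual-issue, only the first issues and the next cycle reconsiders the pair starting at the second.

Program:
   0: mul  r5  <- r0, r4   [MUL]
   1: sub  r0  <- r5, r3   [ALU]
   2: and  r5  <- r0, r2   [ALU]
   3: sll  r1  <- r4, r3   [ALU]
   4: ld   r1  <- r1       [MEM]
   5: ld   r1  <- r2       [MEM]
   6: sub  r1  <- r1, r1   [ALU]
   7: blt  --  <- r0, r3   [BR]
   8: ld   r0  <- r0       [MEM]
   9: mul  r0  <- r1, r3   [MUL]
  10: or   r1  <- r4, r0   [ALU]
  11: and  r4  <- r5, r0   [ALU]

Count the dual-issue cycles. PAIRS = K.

c0: i0 mul  RAW r5
c1: i1 sub  RAW r0
c2: i2&i3 and/sll  dual
c3: i4 ld  no-port MEM/MEM
c4: i5 ld  RAW+WAW r1
c5: i6&i7 sub/blt  dual
c6: i8 ld  no-port MEM/MUL
c7: i9 mul  RAW r0
c8: i10&i11 or/and  dual

PAIRS = 3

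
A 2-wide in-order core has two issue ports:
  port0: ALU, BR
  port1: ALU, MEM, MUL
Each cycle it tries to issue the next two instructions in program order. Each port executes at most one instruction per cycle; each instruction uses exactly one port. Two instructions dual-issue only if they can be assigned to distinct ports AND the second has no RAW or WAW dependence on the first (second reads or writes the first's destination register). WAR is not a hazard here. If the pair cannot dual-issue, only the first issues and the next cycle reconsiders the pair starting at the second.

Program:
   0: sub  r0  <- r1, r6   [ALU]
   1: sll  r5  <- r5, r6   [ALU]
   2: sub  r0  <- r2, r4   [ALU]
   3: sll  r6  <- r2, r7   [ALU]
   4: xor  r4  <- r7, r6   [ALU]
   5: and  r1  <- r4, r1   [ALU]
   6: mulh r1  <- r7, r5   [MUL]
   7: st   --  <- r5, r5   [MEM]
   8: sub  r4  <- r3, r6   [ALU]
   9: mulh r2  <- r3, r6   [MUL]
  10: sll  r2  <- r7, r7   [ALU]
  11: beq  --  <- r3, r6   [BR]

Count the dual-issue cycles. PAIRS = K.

PAIRS = 4

#0 head=0: sub/sll i0/i1 dual
#1 head=2: sub/sll i2/i3 dual
#2 head=4: xor i4 RAW r4
#3 head=5: and i5 WAW r1
#4 head=6: mulh i6 no-port MUL/MEM
#5 head=7: st/sub i7/i8 dual
#6 head=9: mulh i9 WAW r2
#7 head=10: sll/beq i10/i11 dual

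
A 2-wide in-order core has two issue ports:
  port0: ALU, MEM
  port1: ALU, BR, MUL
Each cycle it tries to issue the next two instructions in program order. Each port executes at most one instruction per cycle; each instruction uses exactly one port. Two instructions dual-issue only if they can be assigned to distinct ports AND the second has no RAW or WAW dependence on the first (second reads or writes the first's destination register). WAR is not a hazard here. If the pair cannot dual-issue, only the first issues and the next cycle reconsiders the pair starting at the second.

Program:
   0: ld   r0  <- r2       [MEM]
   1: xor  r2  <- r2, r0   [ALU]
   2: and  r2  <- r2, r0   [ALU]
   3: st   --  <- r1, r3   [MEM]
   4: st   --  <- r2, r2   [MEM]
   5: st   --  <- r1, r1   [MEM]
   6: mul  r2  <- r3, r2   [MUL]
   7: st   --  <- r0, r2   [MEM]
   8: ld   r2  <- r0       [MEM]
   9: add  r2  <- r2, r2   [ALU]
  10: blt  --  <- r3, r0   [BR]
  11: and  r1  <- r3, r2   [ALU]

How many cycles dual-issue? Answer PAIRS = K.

0. ld @i0  | RAW r0
1. xor @i1  | RAW+WAW r2
2. and;st @i2+i3  | dual
3. st @i4  | no-port MEM/MEM
4. st;mul @i5+i6  | dual
5. st @i7  | no-port MEM/MEM
6. ld @i8  | RAW+WAW r2
7. add;blt @i9+i10  | dual
8. and @i11  | tail

PAIRS = 3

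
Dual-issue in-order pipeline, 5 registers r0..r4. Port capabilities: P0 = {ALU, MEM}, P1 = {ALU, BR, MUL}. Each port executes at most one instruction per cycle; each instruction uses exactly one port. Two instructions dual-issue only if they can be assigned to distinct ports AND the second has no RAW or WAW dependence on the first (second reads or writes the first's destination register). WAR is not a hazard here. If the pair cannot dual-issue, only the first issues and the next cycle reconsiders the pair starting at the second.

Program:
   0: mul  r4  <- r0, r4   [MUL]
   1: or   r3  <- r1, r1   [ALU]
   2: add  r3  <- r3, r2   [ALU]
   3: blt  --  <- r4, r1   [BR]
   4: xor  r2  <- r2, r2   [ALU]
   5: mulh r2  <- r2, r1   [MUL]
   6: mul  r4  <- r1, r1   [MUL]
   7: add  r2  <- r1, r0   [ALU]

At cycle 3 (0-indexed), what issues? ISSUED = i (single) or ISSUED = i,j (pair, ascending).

ISSUED = 5

c0: i0&i1 mul or  dual
c1: i2&i3 add blt  dual
c2: i4 xor  RAW+WAW r2
c3: i5 mulh  no-port MUL/MUL
c4: i6&i7 mul add  dual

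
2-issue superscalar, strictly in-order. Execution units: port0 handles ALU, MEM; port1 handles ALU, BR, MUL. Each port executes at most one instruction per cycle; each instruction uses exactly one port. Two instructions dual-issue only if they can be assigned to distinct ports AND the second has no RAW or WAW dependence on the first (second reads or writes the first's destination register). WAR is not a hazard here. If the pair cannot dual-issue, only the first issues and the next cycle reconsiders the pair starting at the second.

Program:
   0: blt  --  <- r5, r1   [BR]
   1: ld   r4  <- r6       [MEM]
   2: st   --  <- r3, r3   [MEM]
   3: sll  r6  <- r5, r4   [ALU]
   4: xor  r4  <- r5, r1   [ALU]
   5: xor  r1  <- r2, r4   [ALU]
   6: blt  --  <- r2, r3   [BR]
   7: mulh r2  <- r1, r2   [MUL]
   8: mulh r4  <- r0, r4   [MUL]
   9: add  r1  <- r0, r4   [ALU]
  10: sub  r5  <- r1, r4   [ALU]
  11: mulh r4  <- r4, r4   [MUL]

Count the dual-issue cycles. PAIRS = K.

#0 head=0: blt ld i0/i1 2-wide
#1 head=2: st sll i2/i3 2-wide
#2 head=4: xor i4 RAW r4
#3 head=5: xor blt i5/i6 2-wide
#4 head=7: mulh i7 no-port MUL/MUL
#5 head=8: mulh i8 RAW r4
#6 head=9: add i9 RAW r1
#7 head=10: sub mulh i10/i11 2-wide

PAIRS = 4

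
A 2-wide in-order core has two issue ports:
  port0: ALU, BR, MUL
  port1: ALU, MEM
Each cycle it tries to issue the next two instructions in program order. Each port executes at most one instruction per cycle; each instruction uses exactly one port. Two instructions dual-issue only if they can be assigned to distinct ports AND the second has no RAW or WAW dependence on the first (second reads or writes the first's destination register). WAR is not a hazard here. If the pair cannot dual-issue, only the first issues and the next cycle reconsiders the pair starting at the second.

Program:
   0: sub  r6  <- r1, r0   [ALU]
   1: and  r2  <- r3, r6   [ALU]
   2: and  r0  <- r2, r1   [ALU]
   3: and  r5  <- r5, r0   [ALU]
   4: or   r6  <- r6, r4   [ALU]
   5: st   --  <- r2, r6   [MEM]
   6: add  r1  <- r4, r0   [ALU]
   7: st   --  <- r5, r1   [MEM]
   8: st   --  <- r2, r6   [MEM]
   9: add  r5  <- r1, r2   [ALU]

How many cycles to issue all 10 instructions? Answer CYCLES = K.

CYCLES = 7

0. sub @i0  | RAW r6
1. and @i1  | RAW r2
2. and @i2  | RAW r0
3. and+or @i3/i4  | dual
4. st+add @i5/i6  | dual
5. st @i7  | no-port MEM/MEM
6. st+add @i8/i9  | dual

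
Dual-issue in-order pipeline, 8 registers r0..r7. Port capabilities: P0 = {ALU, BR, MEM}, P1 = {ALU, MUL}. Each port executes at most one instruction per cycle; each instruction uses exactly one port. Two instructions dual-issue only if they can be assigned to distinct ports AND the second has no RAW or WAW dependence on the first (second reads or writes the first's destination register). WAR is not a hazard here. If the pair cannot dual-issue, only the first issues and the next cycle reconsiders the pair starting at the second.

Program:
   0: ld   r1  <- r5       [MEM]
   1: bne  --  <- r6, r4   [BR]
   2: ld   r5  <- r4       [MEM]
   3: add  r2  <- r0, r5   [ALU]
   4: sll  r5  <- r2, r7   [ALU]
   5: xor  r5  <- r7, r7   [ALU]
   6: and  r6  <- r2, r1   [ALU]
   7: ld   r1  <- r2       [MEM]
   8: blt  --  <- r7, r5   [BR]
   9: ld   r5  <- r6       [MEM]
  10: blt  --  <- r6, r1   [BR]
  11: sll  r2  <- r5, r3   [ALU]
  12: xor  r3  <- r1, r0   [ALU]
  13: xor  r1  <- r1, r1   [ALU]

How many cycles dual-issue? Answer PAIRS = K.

t=0 i0:ld.MEM ; no-port MEM/BR
t=1 i1:bne.BR ; no-port BR/MEM
t=2 i2:ld.MEM ; RAW r5
t=3 i3:add.ALU ; RAW r2
t=4 i4:sll.ALU ; WAW r5
t=5 i5,i6:xor.ALU/and.ALU ; dual
t=6 i7:ld.MEM ; no-port MEM/BR
t=7 i8:blt.BR ; no-port BR/MEM
t=8 i9:ld.MEM ; no-port MEM/BR
t=9 i10,i11:blt.BR/sll.ALU ; dual
t=10 i12,i13:xor.ALU/xor.ALU ; dual

PAIRS = 3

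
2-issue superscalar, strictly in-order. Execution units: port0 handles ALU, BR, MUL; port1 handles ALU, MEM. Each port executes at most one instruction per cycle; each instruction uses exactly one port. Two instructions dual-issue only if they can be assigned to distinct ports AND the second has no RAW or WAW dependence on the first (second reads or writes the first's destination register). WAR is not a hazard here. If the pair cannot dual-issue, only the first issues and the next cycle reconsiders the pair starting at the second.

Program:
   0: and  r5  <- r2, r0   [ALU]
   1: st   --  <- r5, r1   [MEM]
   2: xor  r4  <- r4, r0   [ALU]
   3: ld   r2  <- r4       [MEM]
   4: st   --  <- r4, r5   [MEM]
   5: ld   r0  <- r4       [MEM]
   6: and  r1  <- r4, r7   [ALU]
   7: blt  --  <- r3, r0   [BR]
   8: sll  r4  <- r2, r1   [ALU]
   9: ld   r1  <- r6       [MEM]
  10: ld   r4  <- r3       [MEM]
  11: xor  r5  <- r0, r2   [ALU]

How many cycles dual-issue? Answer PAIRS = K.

t=0 i0:and.ALU ; RAW r5
t=1 i1,i2:st.MEM xor.ALU ; pair
t=2 i3:ld.MEM ; no-port MEM/MEM
t=3 i4:st.MEM ; no-port MEM/MEM
t=4 i5,i6:ld.MEM and.ALU ; pair
t=5 i7,i8:blt.BR sll.ALU ; pair
t=6 i9:ld.MEM ; no-port MEM/MEM
t=7 i10,i11:ld.MEM xor.ALU ; pair

PAIRS = 4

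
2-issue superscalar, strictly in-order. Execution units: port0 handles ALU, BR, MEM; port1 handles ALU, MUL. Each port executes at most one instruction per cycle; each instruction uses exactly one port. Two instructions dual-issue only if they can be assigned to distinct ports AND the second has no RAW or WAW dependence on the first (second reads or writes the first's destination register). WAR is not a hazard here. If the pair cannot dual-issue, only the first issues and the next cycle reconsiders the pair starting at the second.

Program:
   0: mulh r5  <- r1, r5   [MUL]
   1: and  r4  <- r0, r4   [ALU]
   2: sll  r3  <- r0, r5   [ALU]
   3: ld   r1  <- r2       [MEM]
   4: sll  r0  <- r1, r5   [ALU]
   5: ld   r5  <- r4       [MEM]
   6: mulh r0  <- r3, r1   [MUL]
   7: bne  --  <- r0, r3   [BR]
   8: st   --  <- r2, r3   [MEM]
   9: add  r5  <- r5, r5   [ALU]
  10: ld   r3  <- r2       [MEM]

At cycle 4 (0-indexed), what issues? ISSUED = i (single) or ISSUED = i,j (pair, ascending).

c0: i0+i1 mulh;and  2-wide
c1: i2+i3 sll;ld  2-wide
c2: i4+i5 sll;ld  2-wide
c3: i6 mulh  RAW r0
c4: i7 bne  no-port BR/MEM
c5: i8+i9 st;add  2-wide
c6: i10 ld  tail

ISSUED = 7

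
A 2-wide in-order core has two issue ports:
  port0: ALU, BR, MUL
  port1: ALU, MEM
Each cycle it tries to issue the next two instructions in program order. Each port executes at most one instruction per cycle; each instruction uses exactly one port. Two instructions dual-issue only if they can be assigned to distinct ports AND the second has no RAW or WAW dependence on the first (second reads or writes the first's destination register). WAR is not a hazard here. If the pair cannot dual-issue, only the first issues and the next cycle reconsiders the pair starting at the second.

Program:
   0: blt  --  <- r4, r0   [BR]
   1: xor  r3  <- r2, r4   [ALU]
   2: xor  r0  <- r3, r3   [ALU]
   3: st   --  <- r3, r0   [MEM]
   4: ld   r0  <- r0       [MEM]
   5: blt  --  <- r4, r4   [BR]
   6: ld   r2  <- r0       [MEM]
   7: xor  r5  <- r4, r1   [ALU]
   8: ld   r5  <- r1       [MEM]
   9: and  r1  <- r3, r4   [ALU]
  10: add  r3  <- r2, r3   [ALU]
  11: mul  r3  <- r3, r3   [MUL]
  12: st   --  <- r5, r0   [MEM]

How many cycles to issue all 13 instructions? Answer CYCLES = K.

CYCLES = 8

[0] i0+i1  blt.BR;xor.ALU  -- dual
[1] i2  xor.ALU  -- RAW r0
[2] i3  st.MEM  -- no-port MEM/MEM
[3] i4+i5  ld.MEM;blt.BR  -- dual
[4] i6+i7  ld.MEM;xor.ALU  -- dual
[5] i8+i9  ld.MEM;and.ALU  -- dual
[6] i10  add.ALU  -- RAW+WAW r3
[7] i11+i12  mul.MUL;st.MEM  -- dual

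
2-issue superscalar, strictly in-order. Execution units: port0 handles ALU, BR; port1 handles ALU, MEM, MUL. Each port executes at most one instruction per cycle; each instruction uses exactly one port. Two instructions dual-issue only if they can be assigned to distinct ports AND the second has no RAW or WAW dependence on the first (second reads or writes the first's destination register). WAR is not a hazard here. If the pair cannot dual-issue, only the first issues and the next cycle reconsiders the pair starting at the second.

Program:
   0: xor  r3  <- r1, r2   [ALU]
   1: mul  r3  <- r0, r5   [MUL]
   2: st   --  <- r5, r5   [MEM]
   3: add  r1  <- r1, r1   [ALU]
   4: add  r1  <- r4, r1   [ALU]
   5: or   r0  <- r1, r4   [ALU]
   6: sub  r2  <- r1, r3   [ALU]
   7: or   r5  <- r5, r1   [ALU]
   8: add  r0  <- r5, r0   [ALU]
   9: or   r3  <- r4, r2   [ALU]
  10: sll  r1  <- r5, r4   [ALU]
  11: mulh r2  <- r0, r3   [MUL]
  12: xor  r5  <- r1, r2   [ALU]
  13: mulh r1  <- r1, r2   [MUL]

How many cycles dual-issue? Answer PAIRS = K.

PAIRS = 5

c0: i0 xor.ALU  WAW r3
c1: i1 mul.MUL  no-port MUL/MEM
c2: i2,i3 st.MEM;add.ALU  pair
c3: i4 add.ALU  RAW r1
c4: i5,i6 or.ALU;sub.ALU  pair
c5: i7 or.ALU  RAW r5
c6: i8,i9 add.ALU;or.ALU  pair
c7: i10,i11 sll.ALU;mulh.MUL  pair
c8: i12,i13 xor.ALU;mulh.MUL  pair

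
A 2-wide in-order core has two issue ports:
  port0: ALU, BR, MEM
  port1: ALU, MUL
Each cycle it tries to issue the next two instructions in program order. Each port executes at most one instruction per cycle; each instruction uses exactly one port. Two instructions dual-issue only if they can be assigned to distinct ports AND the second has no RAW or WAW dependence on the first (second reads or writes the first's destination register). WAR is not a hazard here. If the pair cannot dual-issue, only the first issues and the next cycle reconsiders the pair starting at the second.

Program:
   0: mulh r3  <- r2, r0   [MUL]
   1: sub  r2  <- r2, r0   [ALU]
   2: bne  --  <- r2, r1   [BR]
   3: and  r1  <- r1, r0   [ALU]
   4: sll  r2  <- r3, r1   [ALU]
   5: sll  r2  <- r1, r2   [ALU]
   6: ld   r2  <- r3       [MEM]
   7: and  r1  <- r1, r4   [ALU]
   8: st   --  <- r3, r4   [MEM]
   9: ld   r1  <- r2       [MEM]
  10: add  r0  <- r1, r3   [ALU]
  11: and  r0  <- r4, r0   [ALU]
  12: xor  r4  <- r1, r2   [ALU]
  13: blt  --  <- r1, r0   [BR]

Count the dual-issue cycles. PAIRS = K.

PAIRS = 4

t=0 i0+i1:mulh.MUL sub.ALU ; pair
t=1 i2+i3:bne.BR and.ALU ; pair
t=2 i4:sll.ALU ; RAW+WAW r2
t=3 i5:sll.ALU ; WAW r2
t=4 i6+i7:ld.MEM and.ALU ; pair
t=5 i8:st.MEM ; no-port MEM/MEM
t=6 i9:ld.MEM ; RAW r1
t=7 i10:add.ALU ; RAW+WAW r0
t=8 i11+i12:and.ALU xor.ALU ; pair
t=9 i13:blt.BR ; tail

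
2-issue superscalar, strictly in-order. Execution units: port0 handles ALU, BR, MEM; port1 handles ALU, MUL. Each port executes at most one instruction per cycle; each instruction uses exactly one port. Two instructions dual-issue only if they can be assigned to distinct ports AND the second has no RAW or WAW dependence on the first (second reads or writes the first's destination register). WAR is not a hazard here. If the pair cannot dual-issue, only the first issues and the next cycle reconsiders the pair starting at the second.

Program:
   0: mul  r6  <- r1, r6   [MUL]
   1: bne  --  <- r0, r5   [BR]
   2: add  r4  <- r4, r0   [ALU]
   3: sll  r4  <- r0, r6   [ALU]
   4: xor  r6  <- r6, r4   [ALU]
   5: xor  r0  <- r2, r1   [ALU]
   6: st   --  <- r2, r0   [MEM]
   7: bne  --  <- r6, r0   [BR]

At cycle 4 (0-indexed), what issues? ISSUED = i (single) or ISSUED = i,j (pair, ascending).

ISSUED = 6

0. mul+bne @i0&i1  | pair
1. add @i2  | WAW r4
2. sll @i3  | RAW r4
3. xor+xor @i4&i5  | pair
4. st @i6  | no-port MEM/BR
5. bne @i7  | tail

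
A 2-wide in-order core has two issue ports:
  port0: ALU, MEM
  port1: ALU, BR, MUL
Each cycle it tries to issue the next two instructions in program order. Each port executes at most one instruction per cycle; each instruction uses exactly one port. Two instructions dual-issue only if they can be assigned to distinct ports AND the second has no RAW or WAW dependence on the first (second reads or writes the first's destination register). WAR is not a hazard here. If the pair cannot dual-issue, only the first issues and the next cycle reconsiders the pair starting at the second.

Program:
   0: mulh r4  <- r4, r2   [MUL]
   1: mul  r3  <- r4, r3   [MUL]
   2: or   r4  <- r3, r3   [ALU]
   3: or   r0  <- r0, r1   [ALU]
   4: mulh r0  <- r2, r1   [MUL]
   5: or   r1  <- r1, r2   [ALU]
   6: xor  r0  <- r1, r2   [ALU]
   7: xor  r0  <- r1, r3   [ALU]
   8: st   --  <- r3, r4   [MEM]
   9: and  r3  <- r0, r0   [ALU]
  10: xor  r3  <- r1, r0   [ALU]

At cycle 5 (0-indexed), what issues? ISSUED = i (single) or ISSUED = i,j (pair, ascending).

0. mulh.MUL @i0  | no-port MUL/MUL
1. mul.MUL @i1  | RAW r3
2. or.ALU/or.ALU @i2&i3  | pair
3. mulh.MUL/or.ALU @i4&i5  | pair
4. xor.ALU @i6  | WAW r0
5. xor.ALU/st.MEM @i7&i8  | pair
6. and.ALU @i9  | WAW r3
7. xor.ALU @i10  | tail

ISSUED = 7,8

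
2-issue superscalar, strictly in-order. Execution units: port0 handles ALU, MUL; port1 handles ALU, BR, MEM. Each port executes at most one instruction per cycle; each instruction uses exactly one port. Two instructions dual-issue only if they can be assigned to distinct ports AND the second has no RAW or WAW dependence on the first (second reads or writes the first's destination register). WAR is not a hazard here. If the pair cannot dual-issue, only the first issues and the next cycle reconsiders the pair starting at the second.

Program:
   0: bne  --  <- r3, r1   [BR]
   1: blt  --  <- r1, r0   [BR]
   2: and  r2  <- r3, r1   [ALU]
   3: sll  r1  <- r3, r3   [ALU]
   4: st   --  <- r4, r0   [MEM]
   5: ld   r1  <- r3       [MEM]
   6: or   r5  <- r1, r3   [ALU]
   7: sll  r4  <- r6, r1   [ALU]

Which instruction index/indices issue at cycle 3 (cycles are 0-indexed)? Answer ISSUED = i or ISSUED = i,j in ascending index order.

[0] i0  bne.BR  -- no-port BR/BR
[1] i1,i2  blt.BR;and.ALU  -- 2-wide
[2] i3,i4  sll.ALU;st.MEM  -- 2-wide
[3] i5  ld.MEM  -- RAW r1
[4] i6,i7  or.ALU;sll.ALU  -- 2-wide

ISSUED = 5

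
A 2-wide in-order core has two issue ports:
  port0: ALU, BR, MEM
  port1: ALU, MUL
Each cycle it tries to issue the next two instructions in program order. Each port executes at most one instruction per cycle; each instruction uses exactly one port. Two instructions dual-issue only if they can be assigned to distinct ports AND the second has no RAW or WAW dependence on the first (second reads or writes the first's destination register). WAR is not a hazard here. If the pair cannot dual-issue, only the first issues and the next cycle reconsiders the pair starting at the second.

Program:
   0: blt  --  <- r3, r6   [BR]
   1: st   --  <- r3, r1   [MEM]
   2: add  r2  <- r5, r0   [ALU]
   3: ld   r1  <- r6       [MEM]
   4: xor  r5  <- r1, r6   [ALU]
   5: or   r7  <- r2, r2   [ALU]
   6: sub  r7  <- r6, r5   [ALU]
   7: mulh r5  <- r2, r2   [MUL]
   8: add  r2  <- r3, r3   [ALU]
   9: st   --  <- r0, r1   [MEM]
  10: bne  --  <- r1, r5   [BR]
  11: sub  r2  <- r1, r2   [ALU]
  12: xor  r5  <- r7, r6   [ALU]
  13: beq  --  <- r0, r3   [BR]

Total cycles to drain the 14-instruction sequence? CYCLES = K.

CYCLES = 8

t=0 i0:blt ; no-port BR/MEM
t=1 i1/i2:st/add ; 2-wide
t=2 i3:ld ; RAW r1
t=3 i4/i5:xor/or ; 2-wide
t=4 i6/i7:sub/mulh ; 2-wide
t=5 i8/i9:add/st ; 2-wide
t=6 i10/i11:bne/sub ; 2-wide
t=7 i12/i13:xor/beq ; 2-wide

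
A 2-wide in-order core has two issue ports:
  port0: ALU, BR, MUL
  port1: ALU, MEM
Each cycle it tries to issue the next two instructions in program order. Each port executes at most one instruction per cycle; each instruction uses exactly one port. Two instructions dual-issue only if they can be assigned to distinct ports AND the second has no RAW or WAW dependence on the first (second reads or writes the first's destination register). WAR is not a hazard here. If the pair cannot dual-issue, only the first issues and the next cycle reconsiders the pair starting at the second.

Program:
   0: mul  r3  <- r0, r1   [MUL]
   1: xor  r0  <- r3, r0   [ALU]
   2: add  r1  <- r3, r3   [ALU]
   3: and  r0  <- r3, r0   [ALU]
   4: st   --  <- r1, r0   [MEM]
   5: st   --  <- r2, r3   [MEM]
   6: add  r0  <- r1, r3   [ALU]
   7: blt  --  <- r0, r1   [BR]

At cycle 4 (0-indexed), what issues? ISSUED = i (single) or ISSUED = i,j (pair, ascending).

ISSUED = 5,6

  cy0 -> i0 (mul.MUL) RAW r3
  cy1 -> i1&i2 (xor.ALU;add.ALU) 2-wide
  cy2 -> i3 (and.ALU) RAW r0
  cy3 -> i4 (st.MEM) no-port MEM/MEM
  cy4 -> i5&i6 (st.MEM;add.ALU) 2-wide
  cy5 -> i7 (blt.BR) tail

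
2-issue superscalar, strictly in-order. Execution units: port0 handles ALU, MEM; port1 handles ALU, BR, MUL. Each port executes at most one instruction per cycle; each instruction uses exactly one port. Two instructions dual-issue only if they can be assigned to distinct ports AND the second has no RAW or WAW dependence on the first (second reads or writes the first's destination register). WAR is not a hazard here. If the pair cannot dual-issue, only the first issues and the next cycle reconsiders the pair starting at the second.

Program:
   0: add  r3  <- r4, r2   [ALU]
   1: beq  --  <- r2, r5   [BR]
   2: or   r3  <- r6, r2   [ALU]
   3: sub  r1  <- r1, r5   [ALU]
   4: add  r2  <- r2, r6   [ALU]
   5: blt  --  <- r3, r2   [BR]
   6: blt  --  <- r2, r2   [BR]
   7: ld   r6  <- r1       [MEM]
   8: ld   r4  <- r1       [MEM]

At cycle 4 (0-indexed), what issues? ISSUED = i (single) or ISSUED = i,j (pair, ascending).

#0 head=0: add.ALU/beq.BR i0,i1 dual
#1 head=2: or.ALU/sub.ALU i2,i3 dual
#2 head=4: add.ALU i4 RAW r2
#3 head=5: blt.BR i5 no-port BR/BR
#4 head=6: blt.BR/ld.MEM i6,i7 dual
#5 head=8: ld.MEM i8 tail

ISSUED = 6,7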